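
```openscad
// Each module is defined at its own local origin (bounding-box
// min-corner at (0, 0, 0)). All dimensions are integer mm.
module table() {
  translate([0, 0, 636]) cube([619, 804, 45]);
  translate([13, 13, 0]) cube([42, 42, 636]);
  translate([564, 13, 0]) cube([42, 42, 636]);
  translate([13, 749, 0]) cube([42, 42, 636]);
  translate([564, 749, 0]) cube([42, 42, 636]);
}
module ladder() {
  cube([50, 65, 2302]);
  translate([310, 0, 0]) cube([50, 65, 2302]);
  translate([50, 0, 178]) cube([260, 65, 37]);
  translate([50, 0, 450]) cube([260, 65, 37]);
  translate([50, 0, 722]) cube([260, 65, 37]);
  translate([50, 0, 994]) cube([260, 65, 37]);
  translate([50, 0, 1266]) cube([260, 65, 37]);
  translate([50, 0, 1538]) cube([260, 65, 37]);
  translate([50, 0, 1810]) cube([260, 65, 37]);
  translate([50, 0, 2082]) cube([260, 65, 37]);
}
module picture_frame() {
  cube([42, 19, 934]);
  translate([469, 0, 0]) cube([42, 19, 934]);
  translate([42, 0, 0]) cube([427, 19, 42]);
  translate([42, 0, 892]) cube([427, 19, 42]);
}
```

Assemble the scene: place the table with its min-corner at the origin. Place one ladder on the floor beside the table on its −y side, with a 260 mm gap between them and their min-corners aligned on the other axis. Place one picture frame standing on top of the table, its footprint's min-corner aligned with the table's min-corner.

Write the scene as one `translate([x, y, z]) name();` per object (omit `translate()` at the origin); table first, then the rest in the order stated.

table();
translate([0, -325, 0]) ladder();
translate([0, 0, 681]) picture_frame();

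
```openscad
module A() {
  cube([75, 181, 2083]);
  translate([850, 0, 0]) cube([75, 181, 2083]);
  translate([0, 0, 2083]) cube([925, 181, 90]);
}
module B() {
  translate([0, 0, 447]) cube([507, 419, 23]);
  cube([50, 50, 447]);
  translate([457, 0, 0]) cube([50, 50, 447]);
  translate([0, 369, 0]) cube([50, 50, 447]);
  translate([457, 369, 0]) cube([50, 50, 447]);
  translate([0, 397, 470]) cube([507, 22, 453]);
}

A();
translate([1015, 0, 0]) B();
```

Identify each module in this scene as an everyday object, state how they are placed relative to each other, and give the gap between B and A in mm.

A is a door frame. B is a chair. The chair is on the floor beside the door frame on its +x side. The gap between the chair and the door frame is 90 mm.

The chair's nearest face is 90 mm from the door frame's +x face.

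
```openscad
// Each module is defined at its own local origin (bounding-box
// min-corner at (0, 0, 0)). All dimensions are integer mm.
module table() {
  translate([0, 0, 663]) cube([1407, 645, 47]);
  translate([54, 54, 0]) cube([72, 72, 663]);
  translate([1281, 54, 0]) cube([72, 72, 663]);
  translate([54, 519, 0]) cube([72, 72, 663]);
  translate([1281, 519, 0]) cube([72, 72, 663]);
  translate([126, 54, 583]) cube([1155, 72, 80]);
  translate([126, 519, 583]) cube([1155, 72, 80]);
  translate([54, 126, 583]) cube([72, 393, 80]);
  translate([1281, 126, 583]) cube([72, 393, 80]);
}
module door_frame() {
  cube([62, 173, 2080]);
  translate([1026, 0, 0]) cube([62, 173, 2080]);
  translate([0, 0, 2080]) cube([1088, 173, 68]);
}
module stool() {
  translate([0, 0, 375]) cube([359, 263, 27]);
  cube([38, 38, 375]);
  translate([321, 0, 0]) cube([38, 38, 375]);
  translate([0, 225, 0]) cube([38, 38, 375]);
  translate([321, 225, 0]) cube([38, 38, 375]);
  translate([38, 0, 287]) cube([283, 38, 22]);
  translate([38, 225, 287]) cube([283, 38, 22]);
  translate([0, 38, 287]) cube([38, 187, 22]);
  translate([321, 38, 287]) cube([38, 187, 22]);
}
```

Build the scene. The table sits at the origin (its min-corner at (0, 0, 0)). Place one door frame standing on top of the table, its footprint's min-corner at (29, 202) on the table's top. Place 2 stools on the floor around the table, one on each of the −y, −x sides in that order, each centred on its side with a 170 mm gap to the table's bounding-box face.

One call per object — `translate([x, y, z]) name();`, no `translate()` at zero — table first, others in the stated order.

table();
translate([29, 202, 710]) door_frame();
translate([524, -433, 0]) stool();
translate([-529, 191, 0]) stool();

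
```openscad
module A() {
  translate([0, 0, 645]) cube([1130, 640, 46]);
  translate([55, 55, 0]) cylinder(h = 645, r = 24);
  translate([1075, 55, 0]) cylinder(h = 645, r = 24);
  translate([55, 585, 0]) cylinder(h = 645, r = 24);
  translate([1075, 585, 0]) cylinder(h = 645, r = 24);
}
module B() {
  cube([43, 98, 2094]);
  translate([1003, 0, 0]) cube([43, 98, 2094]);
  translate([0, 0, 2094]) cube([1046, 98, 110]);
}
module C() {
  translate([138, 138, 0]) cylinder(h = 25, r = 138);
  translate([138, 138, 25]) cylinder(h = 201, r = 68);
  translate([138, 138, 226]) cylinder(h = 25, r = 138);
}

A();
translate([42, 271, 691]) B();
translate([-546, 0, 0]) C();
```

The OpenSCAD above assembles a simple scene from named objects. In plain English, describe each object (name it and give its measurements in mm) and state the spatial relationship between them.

A is a table: top 1130 mm (x) × 640 mm (y), 46 mm thick, upper face at z = 691 mm, on four round legs of 48 mm diameter, each leg's bounding box inset 31 mm from the nearest pair of top edges, running from z = 0 to the bottom of the top.

B is a rectangular door frame: two vertical jambs of 43×98 mm section, 2094 mm tall, with a clear opening 960 mm wide between their inner faces. A header 110 mm tall and 98 mm deep lies on top of the jambs and spans the full outside width.

C is a spool: two coaxial disc flanges of radius 138 mm and thickness 25 mm, joined by a core cylinder of radius 68 mm and height 201 mm. The lower flange rests on z = 0 and the three cylinders share a vertical axis.

The door frame is on top of the table, centred. The spool is on the floor beside the table on its −x side.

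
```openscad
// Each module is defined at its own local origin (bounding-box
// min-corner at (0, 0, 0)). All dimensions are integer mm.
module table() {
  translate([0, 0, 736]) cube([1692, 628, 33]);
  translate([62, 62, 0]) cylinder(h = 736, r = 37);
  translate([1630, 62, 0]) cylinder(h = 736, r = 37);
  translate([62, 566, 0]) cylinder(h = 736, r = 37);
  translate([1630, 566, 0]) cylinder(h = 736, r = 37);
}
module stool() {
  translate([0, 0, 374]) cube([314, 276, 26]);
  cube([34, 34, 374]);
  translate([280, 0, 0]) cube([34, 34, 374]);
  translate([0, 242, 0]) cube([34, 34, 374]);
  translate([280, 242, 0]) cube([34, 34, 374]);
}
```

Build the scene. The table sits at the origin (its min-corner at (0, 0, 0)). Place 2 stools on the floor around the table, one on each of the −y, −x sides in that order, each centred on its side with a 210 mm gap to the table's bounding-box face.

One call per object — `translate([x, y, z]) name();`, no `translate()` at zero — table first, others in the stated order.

table();
translate([689, -486, 0]) stool();
translate([-524, 176, 0]) stool();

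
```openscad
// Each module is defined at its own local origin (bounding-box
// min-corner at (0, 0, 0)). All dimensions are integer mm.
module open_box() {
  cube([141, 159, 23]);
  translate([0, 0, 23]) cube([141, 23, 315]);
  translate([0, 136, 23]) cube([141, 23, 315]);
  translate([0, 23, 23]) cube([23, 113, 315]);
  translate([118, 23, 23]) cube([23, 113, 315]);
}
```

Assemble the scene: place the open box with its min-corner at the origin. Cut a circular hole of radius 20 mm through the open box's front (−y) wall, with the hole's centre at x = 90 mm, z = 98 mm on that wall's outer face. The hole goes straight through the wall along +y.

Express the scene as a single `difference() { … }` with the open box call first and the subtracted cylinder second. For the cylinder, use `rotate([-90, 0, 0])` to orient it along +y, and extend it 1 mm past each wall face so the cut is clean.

difference() {
  open_box();
  translate([90, -1, 98]) rotate([-90, 0, 0]) cylinder(h = 25, r = 20);
}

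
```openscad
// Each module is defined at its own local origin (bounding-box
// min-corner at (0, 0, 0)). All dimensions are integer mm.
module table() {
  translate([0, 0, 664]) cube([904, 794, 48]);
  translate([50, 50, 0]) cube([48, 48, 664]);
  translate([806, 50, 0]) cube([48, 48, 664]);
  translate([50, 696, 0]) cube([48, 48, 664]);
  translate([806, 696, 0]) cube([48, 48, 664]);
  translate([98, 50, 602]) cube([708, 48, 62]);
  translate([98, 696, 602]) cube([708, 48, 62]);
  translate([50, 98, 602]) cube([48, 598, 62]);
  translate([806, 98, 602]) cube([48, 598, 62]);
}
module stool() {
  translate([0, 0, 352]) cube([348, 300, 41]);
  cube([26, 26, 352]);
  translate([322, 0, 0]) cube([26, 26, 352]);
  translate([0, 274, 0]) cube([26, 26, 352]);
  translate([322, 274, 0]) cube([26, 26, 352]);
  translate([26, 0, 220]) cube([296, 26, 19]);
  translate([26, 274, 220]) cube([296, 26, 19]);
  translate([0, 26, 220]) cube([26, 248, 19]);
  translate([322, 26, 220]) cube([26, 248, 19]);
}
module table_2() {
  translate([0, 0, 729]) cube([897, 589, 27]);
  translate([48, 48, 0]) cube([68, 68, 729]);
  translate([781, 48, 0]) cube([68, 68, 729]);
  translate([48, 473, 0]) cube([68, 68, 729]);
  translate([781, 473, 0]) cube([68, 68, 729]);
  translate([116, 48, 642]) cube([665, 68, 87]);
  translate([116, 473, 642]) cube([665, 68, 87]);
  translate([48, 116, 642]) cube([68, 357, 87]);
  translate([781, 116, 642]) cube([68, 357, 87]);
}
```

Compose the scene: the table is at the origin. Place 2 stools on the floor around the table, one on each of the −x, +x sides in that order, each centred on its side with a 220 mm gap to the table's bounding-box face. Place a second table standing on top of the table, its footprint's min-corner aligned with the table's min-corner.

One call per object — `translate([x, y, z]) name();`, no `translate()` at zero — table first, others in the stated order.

table();
translate([-568, 247, 0]) stool();
translate([1124, 247, 0]) stool();
translate([0, 0, 712]) table_2();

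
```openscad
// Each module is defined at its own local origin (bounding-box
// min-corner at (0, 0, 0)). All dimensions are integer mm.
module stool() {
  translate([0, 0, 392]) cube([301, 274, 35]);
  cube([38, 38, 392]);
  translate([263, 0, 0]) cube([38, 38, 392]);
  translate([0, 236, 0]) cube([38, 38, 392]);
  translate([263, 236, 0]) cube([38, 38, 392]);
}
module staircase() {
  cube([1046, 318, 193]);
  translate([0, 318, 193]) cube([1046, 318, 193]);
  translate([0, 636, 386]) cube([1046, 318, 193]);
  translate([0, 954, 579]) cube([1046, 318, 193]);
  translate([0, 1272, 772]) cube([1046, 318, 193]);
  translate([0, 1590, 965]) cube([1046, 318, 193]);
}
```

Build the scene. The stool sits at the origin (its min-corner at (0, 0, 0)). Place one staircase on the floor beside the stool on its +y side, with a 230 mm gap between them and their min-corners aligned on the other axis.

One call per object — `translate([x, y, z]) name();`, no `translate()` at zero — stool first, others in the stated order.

stool();
translate([0, 504, 0]) staircase();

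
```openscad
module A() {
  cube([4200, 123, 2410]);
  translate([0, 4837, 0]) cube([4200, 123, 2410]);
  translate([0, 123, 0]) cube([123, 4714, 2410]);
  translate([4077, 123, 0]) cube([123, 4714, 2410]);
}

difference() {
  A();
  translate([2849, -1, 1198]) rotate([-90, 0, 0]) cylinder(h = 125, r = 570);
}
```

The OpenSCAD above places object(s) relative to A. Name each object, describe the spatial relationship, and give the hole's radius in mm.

A is a house frame. The house frame has a circular hole through its front wall. The hole's radius is 570 mm.

The subtracted cylinder has r = 570 mm.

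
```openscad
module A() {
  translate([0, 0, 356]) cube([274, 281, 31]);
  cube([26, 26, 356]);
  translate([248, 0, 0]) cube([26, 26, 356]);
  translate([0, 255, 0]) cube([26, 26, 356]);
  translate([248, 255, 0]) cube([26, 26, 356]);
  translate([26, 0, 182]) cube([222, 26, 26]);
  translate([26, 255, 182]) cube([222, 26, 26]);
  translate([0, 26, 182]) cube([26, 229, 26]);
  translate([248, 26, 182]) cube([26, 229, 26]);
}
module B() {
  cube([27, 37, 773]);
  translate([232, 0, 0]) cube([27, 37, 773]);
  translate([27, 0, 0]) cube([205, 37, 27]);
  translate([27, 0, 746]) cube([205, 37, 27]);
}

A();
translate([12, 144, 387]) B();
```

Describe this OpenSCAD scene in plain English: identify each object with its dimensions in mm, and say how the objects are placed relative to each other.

A is a four-legged stool. The seat is 274×281 mm, 31 mm thick, top at z = 387 mm. It stands on four square legs, each 26×26 mm in cross-section, from z = 0 to the seat underside, each flush with a corner of the seat. Four stretchers, 26 mm wide and 26 mm tall, connect adjacent legs with their undersides at z = 182 mm, each running between the inner faces of the legs it joins and aligned with the legs' outer faces on the other axis.

B is a picture frame with a 205×719 mm rectangular opening (x by z) and a uniform 27 mm border on every side. Frame depth is 37 mm along y. It is built from two vertical stiles running the full outside height and two horizontal rails spanning the gap between the stiles.

The picture frame is on top of the stool.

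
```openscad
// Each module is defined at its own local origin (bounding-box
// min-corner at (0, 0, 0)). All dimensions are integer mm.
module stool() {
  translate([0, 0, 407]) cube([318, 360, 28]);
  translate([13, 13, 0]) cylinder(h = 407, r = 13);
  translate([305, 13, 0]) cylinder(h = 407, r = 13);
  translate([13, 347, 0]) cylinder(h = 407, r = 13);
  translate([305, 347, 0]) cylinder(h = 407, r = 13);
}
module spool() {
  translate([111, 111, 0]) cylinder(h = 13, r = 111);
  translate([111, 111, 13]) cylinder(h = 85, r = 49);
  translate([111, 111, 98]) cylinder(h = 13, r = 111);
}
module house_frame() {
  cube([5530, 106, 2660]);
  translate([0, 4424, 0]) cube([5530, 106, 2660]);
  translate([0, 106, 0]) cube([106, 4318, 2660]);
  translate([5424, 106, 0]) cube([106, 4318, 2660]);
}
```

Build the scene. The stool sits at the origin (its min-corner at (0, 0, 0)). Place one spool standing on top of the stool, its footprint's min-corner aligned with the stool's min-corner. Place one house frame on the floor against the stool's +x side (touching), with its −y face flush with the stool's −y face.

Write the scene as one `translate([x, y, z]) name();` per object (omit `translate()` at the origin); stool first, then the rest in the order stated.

stool();
translate([0, 0, 435]) spool();
translate([318, 0, 0]) house_frame();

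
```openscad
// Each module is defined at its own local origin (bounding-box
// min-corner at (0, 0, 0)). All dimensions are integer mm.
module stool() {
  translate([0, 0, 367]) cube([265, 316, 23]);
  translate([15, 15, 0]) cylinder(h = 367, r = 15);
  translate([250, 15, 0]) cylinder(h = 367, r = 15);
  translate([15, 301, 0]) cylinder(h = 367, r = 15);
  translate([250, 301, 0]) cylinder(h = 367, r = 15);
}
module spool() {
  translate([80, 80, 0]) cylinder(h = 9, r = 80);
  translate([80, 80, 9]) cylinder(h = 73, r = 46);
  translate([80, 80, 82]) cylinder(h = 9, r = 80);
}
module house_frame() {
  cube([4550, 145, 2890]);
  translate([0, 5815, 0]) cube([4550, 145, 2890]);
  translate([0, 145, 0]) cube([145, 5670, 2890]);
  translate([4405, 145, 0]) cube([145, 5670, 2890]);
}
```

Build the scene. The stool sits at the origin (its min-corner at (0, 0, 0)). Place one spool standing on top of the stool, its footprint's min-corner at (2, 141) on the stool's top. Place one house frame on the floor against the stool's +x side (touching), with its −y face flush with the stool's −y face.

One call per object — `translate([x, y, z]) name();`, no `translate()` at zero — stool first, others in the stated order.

stool();
translate([2, 141, 390]) spool();
translate([265, 0, 0]) house_frame();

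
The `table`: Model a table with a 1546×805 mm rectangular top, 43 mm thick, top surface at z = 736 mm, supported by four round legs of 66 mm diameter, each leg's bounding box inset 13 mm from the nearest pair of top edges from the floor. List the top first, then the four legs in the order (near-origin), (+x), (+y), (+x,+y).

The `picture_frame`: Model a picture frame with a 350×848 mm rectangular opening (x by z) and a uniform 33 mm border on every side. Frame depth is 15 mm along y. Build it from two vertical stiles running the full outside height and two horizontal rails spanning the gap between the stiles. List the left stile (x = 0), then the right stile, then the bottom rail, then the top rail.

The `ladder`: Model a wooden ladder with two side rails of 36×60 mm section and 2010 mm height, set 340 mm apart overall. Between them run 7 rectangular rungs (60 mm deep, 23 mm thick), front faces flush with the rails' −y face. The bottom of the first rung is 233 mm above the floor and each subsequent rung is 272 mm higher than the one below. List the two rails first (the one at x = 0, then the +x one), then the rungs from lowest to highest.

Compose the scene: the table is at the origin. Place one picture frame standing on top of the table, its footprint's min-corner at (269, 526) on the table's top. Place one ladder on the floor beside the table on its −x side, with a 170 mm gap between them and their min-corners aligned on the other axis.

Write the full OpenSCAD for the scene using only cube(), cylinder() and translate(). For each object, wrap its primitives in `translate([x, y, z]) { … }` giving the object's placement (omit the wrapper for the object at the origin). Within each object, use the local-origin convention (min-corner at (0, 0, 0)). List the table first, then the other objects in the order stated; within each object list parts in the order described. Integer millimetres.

translate([0, 0, 693]) cube([1546, 805, 43]);
translate([46, 46, 0]) cylinder(h = 693, r = 33);
translate([1500, 46, 0]) cylinder(h = 693, r = 33);
translate([46, 759, 0]) cylinder(h = 693, r = 33);
translate([1500, 759, 0]) cylinder(h = 693, r = 33);
translate([269, 526, 736]) {
  cube([33, 15, 914]);
  translate([383, 0, 0]) cube([33, 15, 914]);
  translate([33, 0, 0]) cube([350, 15, 33]);
  translate([33, 0, 881]) cube([350, 15, 33]);
}
translate([-510, 0, 0]) {
  cube([36, 60, 2010]);
  translate([304, 0, 0]) cube([36, 60, 2010]);
  translate([36, 0, 233]) cube([268, 60, 23]);
  translate([36, 0, 505]) cube([268, 60, 23]);
  translate([36, 0, 777]) cube([268, 60, 23]);
  translate([36, 0, 1049]) cube([268, 60, 23]);
  translate([36, 0, 1321]) cube([268, 60, 23]);
  translate([36, 0, 1593]) cube([268, 60, 23]);
  translate([36, 0, 1865]) cube([268, 60, 23]);
}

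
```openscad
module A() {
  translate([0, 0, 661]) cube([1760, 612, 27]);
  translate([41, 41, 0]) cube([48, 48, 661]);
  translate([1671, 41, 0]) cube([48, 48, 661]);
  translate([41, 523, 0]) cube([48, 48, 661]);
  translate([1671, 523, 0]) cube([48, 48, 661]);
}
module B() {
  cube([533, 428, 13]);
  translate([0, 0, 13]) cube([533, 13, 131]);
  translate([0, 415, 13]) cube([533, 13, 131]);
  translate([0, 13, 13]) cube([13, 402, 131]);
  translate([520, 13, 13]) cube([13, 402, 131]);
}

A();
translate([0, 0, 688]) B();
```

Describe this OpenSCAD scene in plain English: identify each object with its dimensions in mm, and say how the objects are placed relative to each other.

A is a rectangular dining table. The top is 1760×612×27 mm with its upper surface at z = 688 mm. It stands on four 48×48 mm square legs, each inset 41 mm from the nearest pair of top edges, running from the floor to the underside of the top.

B is an open-topped rectangular box: outside dimensions 533×428×144 mm, with a uniform wall and base thickness of 13 mm. The base is a full 533×428 slab on the floor; four walls sit on top of the base. The front and back walls (the −y and +y sides) span the full width; the two side walls fit between them.

The open box is on top of the table.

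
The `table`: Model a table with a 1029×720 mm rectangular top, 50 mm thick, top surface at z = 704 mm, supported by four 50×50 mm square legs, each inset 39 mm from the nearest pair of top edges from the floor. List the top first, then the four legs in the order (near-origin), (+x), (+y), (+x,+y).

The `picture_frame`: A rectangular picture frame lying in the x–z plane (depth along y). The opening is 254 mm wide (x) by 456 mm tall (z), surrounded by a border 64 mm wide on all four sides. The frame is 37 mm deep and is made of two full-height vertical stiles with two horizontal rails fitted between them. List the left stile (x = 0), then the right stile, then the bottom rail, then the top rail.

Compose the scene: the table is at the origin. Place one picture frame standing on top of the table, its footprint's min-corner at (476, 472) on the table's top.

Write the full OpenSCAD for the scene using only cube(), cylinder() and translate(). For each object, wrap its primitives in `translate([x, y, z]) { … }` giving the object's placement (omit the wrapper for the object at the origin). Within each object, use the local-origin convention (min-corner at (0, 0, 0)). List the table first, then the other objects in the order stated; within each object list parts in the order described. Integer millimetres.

translate([0, 0, 654]) cube([1029, 720, 50]);
translate([39, 39, 0]) cube([50, 50, 654]);
translate([940, 39, 0]) cube([50, 50, 654]);
translate([39, 631, 0]) cube([50, 50, 654]);
translate([940, 631, 0]) cube([50, 50, 654]);
translate([476, 472, 704]) {
  cube([64, 37, 584]);
  translate([318, 0, 0]) cube([64, 37, 584]);
  translate([64, 0, 0]) cube([254, 37, 64]);
  translate([64, 0, 520]) cube([254, 37, 64]);
}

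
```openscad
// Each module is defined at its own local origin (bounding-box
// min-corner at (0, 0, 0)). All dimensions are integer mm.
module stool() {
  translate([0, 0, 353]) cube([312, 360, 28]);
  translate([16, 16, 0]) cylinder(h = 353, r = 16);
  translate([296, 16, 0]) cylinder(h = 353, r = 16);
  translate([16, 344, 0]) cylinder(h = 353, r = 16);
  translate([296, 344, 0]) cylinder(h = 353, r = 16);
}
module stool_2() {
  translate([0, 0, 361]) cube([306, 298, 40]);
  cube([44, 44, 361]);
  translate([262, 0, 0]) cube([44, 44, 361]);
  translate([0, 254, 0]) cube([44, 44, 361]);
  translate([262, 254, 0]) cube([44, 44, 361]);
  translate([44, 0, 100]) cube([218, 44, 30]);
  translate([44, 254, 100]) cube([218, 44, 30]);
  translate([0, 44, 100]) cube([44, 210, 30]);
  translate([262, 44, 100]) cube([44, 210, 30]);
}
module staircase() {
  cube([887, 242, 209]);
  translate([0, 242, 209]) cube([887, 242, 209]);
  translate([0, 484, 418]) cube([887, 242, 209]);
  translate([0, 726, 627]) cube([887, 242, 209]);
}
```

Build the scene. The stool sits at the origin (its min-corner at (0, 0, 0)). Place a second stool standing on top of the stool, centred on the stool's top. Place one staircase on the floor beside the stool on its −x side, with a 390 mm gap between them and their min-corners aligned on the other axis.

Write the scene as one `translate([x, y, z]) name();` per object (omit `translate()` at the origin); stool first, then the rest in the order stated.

stool();
translate([3, 31, 381]) stool_2();
translate([-1277, 0, 0]) staircase();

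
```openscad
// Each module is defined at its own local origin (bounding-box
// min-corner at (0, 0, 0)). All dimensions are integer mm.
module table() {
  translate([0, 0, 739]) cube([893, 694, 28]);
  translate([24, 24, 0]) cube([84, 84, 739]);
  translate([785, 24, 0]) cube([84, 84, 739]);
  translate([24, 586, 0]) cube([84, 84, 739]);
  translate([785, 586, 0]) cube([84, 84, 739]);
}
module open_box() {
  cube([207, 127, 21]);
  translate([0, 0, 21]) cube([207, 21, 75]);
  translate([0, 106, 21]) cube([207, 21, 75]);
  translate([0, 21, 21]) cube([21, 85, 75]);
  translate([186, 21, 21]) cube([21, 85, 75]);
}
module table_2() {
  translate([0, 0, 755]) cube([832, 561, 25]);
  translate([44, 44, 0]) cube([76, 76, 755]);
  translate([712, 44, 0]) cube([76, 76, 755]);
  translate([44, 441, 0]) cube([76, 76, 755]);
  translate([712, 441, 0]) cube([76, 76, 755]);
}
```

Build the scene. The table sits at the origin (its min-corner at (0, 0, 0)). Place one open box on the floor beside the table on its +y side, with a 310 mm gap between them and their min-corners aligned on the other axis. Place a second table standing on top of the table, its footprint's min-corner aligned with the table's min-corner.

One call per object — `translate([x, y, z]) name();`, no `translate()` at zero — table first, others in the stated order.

table();
translate([0, 1004, 0]) open_box();
translate([0, 0, 767]) table_2();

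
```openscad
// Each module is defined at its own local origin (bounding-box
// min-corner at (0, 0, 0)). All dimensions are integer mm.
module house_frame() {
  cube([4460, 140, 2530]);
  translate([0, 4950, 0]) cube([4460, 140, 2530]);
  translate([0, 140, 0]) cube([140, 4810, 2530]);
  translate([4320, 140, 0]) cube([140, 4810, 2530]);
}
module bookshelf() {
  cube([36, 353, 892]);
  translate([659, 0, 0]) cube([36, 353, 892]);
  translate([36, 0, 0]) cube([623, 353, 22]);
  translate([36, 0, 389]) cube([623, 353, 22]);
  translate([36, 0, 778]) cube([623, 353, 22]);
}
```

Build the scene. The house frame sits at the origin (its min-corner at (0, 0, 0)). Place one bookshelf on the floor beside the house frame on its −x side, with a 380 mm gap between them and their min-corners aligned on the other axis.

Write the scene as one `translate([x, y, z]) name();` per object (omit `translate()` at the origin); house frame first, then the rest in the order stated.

house_frame();
translate([-1075, 0, 0]) bookshelf();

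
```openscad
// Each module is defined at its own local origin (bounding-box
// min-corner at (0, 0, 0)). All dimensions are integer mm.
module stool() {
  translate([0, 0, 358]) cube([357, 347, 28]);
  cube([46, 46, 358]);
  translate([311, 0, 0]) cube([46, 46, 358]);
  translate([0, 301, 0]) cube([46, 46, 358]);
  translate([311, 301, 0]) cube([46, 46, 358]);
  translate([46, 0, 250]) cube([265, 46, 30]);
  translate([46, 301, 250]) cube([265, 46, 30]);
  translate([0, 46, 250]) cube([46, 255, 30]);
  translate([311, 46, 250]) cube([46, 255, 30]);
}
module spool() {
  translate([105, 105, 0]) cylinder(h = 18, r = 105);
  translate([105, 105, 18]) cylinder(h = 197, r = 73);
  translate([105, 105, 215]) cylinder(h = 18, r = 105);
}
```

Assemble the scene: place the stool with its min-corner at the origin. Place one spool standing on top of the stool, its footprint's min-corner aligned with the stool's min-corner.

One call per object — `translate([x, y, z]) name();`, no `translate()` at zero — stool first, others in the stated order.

stool();
translate([0, 0, 386]) spool();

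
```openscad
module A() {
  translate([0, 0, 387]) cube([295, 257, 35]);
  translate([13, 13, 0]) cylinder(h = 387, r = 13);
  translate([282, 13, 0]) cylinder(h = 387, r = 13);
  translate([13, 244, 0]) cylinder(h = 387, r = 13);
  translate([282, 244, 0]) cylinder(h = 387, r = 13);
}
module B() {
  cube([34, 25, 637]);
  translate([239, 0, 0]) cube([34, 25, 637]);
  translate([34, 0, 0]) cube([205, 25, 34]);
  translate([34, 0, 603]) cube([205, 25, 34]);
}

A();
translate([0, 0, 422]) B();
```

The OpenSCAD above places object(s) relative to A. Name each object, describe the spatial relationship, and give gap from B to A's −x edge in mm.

A is a stool. B is a picture frame. The picture frame is on top of the stool. The gap from the picture frame to the stool's −x edge is 0 mm.

The picture frame's min-x is at 0; the stool's min-x is 0; gap = 0 mm.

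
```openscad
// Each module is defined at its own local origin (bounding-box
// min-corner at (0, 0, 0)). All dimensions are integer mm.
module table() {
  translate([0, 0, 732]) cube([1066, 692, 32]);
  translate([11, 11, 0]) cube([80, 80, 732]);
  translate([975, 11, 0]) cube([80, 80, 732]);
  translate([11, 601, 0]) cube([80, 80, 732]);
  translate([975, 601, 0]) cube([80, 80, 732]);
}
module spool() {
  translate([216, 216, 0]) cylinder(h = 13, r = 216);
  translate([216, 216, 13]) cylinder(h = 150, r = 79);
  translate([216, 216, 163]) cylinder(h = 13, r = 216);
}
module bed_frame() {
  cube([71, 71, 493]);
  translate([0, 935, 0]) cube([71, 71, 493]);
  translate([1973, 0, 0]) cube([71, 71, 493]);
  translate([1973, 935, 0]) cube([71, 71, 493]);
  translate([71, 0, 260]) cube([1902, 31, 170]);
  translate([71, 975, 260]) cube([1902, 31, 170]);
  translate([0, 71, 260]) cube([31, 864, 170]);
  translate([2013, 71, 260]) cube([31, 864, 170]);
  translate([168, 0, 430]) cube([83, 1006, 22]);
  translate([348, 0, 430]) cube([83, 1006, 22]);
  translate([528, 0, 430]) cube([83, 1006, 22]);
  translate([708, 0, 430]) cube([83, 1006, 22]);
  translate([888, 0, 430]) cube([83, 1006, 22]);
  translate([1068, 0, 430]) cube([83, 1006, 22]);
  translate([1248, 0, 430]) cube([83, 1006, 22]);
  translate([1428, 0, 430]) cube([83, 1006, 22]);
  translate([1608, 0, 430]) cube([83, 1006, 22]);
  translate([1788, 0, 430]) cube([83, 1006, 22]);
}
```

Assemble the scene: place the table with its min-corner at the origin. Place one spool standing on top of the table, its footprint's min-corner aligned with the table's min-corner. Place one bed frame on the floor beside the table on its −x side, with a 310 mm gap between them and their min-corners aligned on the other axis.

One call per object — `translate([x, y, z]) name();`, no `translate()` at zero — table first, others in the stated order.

table();
translate([0, 0, 764]) spool();
translate([-2354, 0, 0]) bed_frame();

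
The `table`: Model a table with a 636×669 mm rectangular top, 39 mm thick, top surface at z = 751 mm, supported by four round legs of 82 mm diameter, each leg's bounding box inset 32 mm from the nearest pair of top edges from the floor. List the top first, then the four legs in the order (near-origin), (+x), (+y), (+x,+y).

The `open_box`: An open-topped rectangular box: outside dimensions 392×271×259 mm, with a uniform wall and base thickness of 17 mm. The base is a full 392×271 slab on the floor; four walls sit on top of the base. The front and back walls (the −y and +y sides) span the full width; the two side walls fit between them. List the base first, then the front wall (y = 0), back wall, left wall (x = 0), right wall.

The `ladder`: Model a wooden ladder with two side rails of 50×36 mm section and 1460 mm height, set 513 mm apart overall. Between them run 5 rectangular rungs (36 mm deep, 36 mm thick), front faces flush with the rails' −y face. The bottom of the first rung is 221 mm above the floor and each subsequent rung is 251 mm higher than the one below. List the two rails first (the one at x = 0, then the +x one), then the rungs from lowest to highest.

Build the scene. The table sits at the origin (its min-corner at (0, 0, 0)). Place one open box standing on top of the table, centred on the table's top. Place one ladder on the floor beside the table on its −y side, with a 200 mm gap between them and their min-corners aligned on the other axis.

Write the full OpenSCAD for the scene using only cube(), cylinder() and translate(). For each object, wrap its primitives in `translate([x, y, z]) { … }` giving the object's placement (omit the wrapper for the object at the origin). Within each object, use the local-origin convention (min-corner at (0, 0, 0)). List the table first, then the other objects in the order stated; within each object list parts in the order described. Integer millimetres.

translate([0, 0, 712]) cube([636, 669, 39]);
translate([73, 73, 0]) cylinder(h = 712, r = 41);
translate([563, 73, 0]) cylinder(h = 712, r = 41);
translate([73, 596, 0]) cylinder(h = 712, r = 41);
translate([563, 596, 0]) cylinder(h = 712, r = 41);
translate([122, 199, 751]) {
  cube([392, 271, 17]);
  translate([0, 0, 17]) cube([392, 17, 242]);
  translate([0, 254, 17]) cube([392, 17, 242]);
  translate([0, 17, 17]) cube([17, 237, 242]);
  translate([375, 17, 17]) cube([17, 237, 242]);
}
translate([0, -236, 0]) {
  cube([50, 36, 1460]);
  translate([463, 0, 0]) cube([50, 36, 1460]);
  translate([50, 0, 221]) cube([413, 36, 36]);
  translate([50, 0, 472]) cube([413, 36, 36]);
  translate([50, 0, 723]) cube([413, 36, 36]);
  translate([50, 0, 974]) cube([413, 36, 36]);
  translate([50, 0, 1225]) cube([413, 36, 36]);
}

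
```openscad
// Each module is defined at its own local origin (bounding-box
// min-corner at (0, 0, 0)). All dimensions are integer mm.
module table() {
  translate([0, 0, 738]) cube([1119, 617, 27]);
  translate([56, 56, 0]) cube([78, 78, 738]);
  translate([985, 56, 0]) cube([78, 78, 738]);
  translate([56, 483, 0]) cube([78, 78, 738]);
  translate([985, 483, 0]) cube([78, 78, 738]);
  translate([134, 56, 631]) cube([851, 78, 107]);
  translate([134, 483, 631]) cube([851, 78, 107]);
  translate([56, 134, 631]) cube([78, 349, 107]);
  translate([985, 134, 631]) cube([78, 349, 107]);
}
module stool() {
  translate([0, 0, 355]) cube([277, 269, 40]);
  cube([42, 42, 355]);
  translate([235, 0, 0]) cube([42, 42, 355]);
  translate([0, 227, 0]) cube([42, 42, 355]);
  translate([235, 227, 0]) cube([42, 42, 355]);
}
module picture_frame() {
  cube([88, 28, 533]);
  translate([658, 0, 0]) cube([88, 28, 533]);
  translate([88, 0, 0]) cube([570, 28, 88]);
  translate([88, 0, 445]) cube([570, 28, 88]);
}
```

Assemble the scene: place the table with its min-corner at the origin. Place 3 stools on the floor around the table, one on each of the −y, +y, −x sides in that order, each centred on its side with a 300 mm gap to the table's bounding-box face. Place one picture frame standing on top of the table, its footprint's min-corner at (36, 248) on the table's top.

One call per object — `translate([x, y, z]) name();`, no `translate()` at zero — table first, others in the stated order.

table();
translate([421, -569, 0]) stool();
translate([421, 917, 0]) stool();
translate([-577, 174, 0]) stool();
translate([36, 248, 765]) picture_frame();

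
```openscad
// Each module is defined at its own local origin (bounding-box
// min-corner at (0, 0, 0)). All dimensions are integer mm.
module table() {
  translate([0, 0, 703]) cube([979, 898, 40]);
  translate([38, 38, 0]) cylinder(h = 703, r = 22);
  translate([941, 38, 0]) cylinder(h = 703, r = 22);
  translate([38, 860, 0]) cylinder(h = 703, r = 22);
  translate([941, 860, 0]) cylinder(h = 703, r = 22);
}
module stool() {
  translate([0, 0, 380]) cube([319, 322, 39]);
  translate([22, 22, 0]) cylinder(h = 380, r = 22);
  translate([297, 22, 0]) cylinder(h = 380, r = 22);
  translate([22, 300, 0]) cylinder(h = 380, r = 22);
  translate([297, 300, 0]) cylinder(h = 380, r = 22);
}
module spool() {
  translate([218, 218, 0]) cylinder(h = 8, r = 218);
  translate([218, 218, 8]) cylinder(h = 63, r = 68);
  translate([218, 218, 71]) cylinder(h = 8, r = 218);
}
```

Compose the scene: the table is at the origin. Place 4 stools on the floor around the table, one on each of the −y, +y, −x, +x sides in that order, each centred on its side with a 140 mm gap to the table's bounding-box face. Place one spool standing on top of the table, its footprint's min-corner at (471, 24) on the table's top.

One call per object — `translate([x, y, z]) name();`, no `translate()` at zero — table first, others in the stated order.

table();
translate([330, -462, 0]) stool();
translate([330, 1038, 0]) stool();
translate([-459, 288, 0]) stool();
translate([1119, 288, 0]) stool();
translate([471, 24, 743]) spool();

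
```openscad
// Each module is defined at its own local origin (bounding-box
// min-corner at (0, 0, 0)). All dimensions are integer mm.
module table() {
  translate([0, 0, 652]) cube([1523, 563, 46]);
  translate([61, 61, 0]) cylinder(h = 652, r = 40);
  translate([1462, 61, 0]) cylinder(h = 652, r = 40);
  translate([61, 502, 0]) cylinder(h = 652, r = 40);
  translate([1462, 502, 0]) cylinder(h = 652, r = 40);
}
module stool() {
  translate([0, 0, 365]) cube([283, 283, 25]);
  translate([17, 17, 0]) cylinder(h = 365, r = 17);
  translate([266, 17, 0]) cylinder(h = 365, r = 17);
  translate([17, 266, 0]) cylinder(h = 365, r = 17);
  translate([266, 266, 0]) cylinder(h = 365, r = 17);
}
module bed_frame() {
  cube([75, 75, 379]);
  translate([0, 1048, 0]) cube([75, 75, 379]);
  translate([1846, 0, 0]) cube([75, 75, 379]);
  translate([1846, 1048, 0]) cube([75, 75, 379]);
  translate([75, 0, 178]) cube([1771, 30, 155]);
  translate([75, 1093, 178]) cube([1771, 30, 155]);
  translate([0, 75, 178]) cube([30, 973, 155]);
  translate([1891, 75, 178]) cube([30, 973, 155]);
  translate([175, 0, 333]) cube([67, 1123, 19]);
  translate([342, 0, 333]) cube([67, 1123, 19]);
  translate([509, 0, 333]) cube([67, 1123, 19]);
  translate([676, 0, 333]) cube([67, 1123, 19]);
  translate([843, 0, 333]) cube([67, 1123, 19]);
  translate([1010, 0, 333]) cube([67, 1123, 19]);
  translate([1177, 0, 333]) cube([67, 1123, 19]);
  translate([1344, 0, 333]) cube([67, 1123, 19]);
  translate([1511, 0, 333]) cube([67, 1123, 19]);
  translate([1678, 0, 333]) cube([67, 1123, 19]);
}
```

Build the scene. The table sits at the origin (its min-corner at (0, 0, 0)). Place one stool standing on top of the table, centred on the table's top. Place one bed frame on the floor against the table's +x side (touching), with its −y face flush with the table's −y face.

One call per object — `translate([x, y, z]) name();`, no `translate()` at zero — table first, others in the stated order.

table();
translate([620, 140, 698]) stool();
translate([1523, 0, 0]) bed_frame();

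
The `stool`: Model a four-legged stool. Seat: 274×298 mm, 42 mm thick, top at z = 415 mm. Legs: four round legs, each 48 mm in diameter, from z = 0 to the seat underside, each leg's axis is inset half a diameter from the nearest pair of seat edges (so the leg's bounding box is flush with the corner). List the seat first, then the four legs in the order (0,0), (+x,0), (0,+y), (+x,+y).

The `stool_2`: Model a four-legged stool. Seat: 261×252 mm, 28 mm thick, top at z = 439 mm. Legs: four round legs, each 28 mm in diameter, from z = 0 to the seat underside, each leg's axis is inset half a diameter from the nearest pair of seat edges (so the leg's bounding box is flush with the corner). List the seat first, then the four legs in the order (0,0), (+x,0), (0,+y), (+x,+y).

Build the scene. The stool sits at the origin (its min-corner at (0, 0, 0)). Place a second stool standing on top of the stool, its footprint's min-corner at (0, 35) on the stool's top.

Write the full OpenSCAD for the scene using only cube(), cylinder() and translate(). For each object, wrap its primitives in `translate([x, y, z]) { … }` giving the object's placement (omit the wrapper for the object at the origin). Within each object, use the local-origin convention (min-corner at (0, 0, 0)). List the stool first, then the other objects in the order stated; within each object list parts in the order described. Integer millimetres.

translate([0, 0, 373]) cube([274, 298, 42]);
translate([24, 24, 0]) cylinder(h = 373, r = 24);
translate([250, 24, 0]) cylinder(h = 373, r = 24);
translate([24, 274, 0]) cylinder(h = 373, r = 24);
translate([250, 274, 0]) cylinder(h = 373, r = 24);
translate([0, 35, 415]) {
  translate([0, 0, 411]) cube([261, 252, 28]);
  translate([14, 14, 0]) cylinder(h = 411, r = 14);
  translate([247, 14, 0]) cylinder(h = 411, r = 14);
  translate([14, 238, 0]) cylinder(h = 411, r = 14);
  translate([247, 238, 0]) cylinder(h = 411, r = 14);
}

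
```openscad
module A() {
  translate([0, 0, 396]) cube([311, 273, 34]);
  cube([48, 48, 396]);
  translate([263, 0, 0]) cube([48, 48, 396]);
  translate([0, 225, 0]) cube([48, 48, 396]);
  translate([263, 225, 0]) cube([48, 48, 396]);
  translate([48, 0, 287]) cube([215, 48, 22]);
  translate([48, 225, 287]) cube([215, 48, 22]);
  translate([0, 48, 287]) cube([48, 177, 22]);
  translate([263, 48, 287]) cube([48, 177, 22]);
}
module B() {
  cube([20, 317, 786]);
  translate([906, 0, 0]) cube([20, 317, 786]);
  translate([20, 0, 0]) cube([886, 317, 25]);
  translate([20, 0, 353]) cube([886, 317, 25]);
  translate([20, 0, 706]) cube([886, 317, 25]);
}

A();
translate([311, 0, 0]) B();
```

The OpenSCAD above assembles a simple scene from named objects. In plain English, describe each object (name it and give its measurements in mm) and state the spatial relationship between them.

A is a four-legged stool. The seat is a 311×273×34 mm slab whose top surface is at z = 430 mm; four square legs, each 48×48 mm in cross-section, run from the floor (z = 0) to the underside of the seat, each flush with a corner of the seat. Four stretchers, 48 mm wide and 22 mm tall, connect adjacent legs with their undersides at z = 287 mm, each running between the inner faces of the legs it joins and aligned with the legs' outer faces on the other axis.

B is a bookshelf 926 mm wide overall, 317 mm deep and 786 mm tall. The two sides are 20 mm thick vertical panels. 3 horizontal shelves of 25 mm thickness span between the inner faces of the sides; the lowest shelf sits on the floor and shelves are stacked with a clear vertical gap of 328 mm between each pair.

The bookshelf is against the stool's +x side, with their −y faces flush.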